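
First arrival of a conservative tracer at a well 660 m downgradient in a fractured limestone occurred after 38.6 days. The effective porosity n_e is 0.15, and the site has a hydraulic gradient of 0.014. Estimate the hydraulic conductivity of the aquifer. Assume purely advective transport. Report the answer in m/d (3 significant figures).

183 m/d

v = L / t = 660 / 38.6 = 17.10 m/d
K = v · n / i = 17.10 × 0.15 / 0.014 = 183 m/d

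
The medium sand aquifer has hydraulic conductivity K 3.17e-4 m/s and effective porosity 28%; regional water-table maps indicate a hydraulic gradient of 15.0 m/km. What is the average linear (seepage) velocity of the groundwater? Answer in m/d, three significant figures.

1.47 m/d

K = 3.17e-4 m/s × 86400 s/d = 27.39 m/d
q = Ki = 27.39 × 0.015 = 0.4108 m/d
v = Ki/n = 27.39·0.015/0.28 = 1.467 m/d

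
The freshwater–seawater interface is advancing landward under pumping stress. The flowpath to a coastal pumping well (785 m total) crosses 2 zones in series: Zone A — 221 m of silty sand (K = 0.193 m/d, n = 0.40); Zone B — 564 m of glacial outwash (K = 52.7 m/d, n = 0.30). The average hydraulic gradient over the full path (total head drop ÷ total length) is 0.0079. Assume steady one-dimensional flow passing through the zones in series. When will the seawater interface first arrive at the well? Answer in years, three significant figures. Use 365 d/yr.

For zones in series the flux q is common to all zones; the equivalent conductivity is the harmonic (thickness-weighted) mean, K_eq = L_total / Σ(L_j/K_j).
Σ(L/K) = 221/0.193 + 564/52.7 = 1145 + 10.70 = 1156 d
K_eq = L_total / Σ(L/K) = 785 / 1156 = 0.6792 m/d
q = K_eq · i = 0.6792 × 0.0079 = 0.005366 m/d (same in every zone)
Zone A: v = q/n = 0.005366/0.40 = 0.01341 m/d → t_A = 221/0.01341 = 16480 d
Zone B: v = q/n = 0.005366/0.30 = 0.01789 m/d → t_B = 564/0.01789 = 31530 d
Total t = 16480 + 31530 = 48010 d
   = 48010 / 365 = 132 yr

132 years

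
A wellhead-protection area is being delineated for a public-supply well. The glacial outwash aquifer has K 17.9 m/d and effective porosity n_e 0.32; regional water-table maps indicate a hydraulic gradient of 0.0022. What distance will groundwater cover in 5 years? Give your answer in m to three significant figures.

Specific discharge q = 17.9 × 0.0022 = 0.03938 m/d
v_s = q/n_e = 0.03938/0.32 = 0.1231 m/d
T = 5 yr × 365 = 1825 d
L = v × T = 0.1231 × 1825 = 224.6 m

225 m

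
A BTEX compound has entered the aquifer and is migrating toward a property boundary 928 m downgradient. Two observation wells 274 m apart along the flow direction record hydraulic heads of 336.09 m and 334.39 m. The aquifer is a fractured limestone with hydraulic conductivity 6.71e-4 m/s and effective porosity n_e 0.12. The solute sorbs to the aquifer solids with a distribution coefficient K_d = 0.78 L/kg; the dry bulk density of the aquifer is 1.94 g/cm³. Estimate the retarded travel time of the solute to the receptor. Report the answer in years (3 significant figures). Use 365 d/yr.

11.5 years

Hydraulic gradient i = (336.09 − 334.39) / 274 = 1.70 / 274 = 0.006204
K = 6.71e-4 m/s × 86400 s/d = 57.97 m/d
q = Ki = 57.97 × 0.006204 = 0.3597 m/d
v_s = q/n_e = 0.3597/0.12 = 2.997 m/d
Retardation R = 1 + ρ_b·K_d/n = 1 + 1.94×0.78/0.12 = 13.61
Contaminant velocity v_c = v/R = 2.997/13.61 = 0.2202 m/d
t = L/v_c = 928/0.2202 = 4214 d
   = 4214/365 = 11.5 yr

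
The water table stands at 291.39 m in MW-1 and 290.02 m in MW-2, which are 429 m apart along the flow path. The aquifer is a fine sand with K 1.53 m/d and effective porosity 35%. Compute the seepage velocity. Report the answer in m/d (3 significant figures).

0.0140 m/d

Hydraulic gradient i = (291.39 − 290.02) / 429 = 1.37 / 429 = 0.003193
Specific discharge q = 1.53 × 0.003193 = 0.004886 m/d
Seepage velocity v = q / n = 0.004886 / 0.35 = 0.01396 m/d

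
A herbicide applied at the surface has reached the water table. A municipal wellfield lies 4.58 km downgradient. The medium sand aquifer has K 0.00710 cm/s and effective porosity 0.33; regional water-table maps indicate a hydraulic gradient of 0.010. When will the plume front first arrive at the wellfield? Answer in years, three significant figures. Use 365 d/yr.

67.5 years

K = 0.00710 cm/s × 864 = 6.134 m/d
Specific discharge q = 6.134 × 0.010 = 0.06134 m/d
v_s = q/n_e = 0.06134/0.33 = 0.1859 m/d
L = 4.58 km = 4580 m
t = L / v = 4580 / 0.1859 = 24640 d
   = 24640 / 365 = 67.5 yr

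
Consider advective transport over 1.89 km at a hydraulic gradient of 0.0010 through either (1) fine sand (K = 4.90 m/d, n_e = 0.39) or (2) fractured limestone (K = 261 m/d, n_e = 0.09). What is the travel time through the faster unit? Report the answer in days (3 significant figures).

652 days

Unit 1 (fine sand): v = 4.90×0.0010/0.39 = 0.01256 m/d, t = 1890/0.01256 = 150400 d
Unit 2 (fractured limestone): v = 261×0.0010/0.09 = 2.900 m/d, t = 1890/2.900 = 651.7 d
Faster unit: t = 652 d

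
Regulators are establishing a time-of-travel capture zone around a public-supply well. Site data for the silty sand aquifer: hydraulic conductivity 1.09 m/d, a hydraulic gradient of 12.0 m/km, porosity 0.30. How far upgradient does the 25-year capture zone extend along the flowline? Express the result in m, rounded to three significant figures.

Darcy flux q = K·i = 1.09 × 0.012 = 0.01308 m/d
v_s = q/n_e = 0.01308/0.30 = 0.04360 m/d
T = 25 yr × 365 = 9125 d
L = v × T = 0.04360 × 9125 = 397.9 m

398 m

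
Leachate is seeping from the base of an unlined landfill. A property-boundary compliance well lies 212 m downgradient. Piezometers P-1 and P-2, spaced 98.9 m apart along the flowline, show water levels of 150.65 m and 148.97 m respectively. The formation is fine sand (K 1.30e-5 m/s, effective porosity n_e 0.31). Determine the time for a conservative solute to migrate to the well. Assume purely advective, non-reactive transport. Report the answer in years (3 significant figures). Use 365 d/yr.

Hydraulic gradient i = (150.65 − 148.97) / 98.9 = 1.68 / 98.9 = 0.01699
K = 1.30e-5 m/s × 86400 s/d = 1.123 m/d
Darcy flux q = K·i = 1.123 × 0.01699 = 0.01908 m/d
Seepage velocity v = q / n = 0.01908 / 0.31 = 0.06155 m/d
t = L / v = 212 / 0.06155 = 3445 d
   = 3445 / 365 = 9.44 yr

9.44 years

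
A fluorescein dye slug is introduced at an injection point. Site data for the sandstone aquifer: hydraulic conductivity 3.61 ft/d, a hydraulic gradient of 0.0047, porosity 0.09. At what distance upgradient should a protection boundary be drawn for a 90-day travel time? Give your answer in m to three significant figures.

K = 3.61 ft/d × 0.3048 = 1.100 m/d
q = Ki = 1.100 × 0.0047 = 0.005172 m/d
v = Ki/n = 1.100·0.0047/0.09 = 0.05746 m/d
L = v × T = 0.05746 × 90 = 5.172 m

5.17 m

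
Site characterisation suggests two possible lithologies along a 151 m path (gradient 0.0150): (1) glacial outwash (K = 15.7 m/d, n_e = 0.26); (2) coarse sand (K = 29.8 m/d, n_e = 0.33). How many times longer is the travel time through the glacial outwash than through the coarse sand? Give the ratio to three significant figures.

1.50

Unit 1 (glacial outwash): v = 15.7×0.015/0.26 = 0.9058 m/d, t = 151/0.9058 = 166.7 d
Unit 2 (coarse sand): v = 29.8×0.015/0.33 = 1.355 m/d, t = 151/1.355 = 111.5 d
t(glacial outwash) / t(coarse sand) = 166.7/111.5 = 1.50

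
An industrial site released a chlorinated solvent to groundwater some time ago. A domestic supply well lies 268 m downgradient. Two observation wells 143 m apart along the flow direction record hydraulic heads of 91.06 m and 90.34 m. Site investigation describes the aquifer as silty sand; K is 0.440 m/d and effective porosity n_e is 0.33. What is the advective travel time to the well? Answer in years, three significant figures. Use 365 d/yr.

109 years

Hydraulic gradient i = (91.06 − 90.34) / 143 = 0.72 / 143 = 0.005035
Darcy flux q = K·i = 0.440 × 0.005035 = 0.002215 m/d
v_s = q/n_e = 0.002215/0.33 = 0.006713 m/d
t = L / v = 268 / 0.006713 = 39920 d
   = 39920 / 365 = 109 yr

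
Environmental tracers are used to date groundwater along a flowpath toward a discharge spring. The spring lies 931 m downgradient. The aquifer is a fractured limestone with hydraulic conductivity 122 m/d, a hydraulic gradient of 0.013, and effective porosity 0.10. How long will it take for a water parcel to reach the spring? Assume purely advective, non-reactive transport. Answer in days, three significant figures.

Darcy flux q = K·i = 122 × 0.013 = 1.586 m/d
Seepage velocity v = q / n = 1.586 / 0.10 = 15.86 m/d
t = L / v = 931 / 15.86 = 58.70 d

58.7 days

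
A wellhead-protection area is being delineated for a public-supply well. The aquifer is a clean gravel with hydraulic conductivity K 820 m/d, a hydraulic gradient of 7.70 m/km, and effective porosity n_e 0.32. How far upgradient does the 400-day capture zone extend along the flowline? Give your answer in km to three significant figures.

q = Ki = 820 × 0.0077 = 6.314 m/d
Average linear velocity = 6.314 / 0.32 = 19.73 m/d
L = v × T = 19.73 × 400 = 7893 m
   = 7.89 km

7.89 km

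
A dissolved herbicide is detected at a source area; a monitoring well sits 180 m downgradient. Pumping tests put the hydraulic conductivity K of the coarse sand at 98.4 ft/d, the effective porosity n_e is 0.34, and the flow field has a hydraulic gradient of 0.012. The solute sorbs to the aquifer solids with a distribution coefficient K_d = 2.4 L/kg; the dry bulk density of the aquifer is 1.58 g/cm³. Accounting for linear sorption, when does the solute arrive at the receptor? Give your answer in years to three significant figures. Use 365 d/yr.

K = 98.4 ft/d × 0.3048 = 29.99 m/d
Darcy flux q = K·i = 29.99 × 0.012 = 0.3599 m/d
Average linear velocity = 0.3599 / 0.34 = 1.059 m/d
Retardation R = 1 + ρ_b·K_d/n = 1 + 1.58×2.4/0.34 = 12.15
Contaminant velocity v_c = v/R = 1.059/12.15 = 0.08710 m/d
t = L/v_c = 180/0.08710 = 2067 d
   = 2067/365 = 5.66 yr

5.66 years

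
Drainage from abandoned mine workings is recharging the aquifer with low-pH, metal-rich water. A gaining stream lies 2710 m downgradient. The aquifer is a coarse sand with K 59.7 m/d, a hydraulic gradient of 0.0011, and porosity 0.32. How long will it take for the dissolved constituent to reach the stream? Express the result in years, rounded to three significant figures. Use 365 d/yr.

q = Ki = 59.7 × 0.0011 = 0.06567 m/d
v_s = q/n_e = 0.06567/0.32 = 0.2052 m/d
t = L / v = 2710 / 0.2052 = 13210 d
   = 13210 / 365 = 36.2 yr

36.2 years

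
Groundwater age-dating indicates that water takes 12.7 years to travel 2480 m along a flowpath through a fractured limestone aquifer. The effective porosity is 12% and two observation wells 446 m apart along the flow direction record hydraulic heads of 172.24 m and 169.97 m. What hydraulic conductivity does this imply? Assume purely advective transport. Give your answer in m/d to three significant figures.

Hydraulic gradient i = (172.24 − 169.97) / 446 = 2.27 / 446 = 0.005090
t = 12.7 years = 4636 d
v = L / t = 2480 / 4636 = 0.5350 m/d
K = v · n / i = 0.5350 × 0.12 / 0.005090 = 12.6 m/d

12.6 m/d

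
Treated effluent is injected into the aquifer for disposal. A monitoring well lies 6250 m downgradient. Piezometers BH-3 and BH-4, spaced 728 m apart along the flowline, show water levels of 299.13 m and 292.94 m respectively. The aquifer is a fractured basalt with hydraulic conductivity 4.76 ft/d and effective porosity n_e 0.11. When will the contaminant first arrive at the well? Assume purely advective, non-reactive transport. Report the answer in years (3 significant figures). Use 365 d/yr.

Hydraulic gradient i = (299.13 − 292.94) / 728 = 6.19 / 728 = 0.008503
K = 4.76 ft/d × 0.3048 = 1.451 m/d
Specific discharge q = 1.451 × 0.008503 = 0.01234 m/d
Average linear velocity = 0.01234 / 0.11 = 0.1121 m/d
t = L / v = 6250 / 0.1121 = 55730 d
   = 55730 / 365 = 153 yr

153 years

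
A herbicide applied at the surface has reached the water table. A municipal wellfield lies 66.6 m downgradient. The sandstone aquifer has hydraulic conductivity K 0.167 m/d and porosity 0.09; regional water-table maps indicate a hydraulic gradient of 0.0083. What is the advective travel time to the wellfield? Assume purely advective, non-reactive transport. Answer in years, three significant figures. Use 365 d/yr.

11.8 years

Darcy flux q = K·i = 0.167 × 0.0083 = 0.001386 m/d
v = Ki/n = 0.167·0.0083/0.09 = 0.01540 m/d
t = L / v = 66.6 / 0.01540 = 4324 d
   = 4324 / 365 = 11.8 yr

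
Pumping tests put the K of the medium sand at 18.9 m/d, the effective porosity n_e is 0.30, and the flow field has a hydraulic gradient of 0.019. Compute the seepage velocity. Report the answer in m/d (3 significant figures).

1.20 m/d

Darcy flux q = K·i = 18.9 × 0.019 = 0.3591 m/d
v_s = q/n_e = 0.3591/0.30 = 1.197 m/d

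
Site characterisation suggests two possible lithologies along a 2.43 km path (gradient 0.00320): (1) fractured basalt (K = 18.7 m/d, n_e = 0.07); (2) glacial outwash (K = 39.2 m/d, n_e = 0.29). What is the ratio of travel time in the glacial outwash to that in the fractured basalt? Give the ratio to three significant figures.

1.98

Unit 1 (fractured basalt): v = 18.7×0.0032/0.07 = 0.8549 m/d, t = 2430/0.8549 = 2843 d
Unit 2 (glacial outwash): v = 39.2×0.0032/0.29 = 0.4326 m/d, t = 2430/0.4326 = 5618 d
t(glacial outwash) / t(fractured basalt) = 5618/2843 = 1.98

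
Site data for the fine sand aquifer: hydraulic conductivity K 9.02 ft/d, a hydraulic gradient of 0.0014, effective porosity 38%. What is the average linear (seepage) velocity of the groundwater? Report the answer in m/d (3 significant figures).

K = 9.02 ft/d × 0.3048 = 2.749 m/d
q = Ki = 2.749 × 0.0014 = 0.003849 m/d
Seepage velocity v = q / n = 0.003849 / 0.38 = 0.01013 m/d

0.0101 m/d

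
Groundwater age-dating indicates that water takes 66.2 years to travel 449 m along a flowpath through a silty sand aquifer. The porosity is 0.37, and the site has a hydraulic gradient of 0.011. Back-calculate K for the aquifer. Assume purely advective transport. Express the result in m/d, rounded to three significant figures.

0.625 m/d

t = 66.2 years = 24160 d
v = L / t = 449 / 24160 = 0.01858 m/d
K = v · n / i = 0.01858 × 0.37 / 0.011 = 0.625 m/d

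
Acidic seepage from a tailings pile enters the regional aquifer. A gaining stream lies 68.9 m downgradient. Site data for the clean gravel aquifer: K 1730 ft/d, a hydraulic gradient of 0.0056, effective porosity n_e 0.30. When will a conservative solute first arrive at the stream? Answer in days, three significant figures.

K = 1730 ft/d × 0.3048 = 527.3 m/d
q = Ki = 527.3 × 0.0056 = 2.953 m/d
v = Ki/n = 527.3·0.0056/0.30 = 9.843 m/d
t = L / v = 68.9 / 9.843 = 7.000 d

7.00 days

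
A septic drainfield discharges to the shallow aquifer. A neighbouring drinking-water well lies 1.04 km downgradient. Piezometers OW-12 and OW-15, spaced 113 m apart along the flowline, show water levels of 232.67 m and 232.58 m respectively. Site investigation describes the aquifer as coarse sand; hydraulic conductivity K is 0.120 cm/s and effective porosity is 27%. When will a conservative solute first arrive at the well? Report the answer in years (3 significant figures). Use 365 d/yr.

9.32 years

Hydraulic gradient i = (232.67 − 232.58) / 113 = 0.09 / 113 = 7.965e-4
K = 0.120 cm/s × 864 = 103.7 m/d
q = Ki = 103.7 × 7.965e-4 = 0.08258 m/d
Average linear velocity = 0.08258 / 0.27 = 0.3058 m/d
L = 1.04 km = 1040 m
t = L / v = 1040 / 0.3058 = 3400 d
   = 3400 / 365 = 9.32 yr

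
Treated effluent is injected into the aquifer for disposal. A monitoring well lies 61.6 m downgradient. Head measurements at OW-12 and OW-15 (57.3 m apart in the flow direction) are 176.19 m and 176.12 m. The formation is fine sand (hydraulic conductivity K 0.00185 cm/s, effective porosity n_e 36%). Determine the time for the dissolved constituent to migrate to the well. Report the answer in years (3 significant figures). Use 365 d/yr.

Hydraulic gradient i = (176.19 − 176.12) / 57.3 = 0.07 / 57.3 = 0.001222
K = 0.00185 cm/s × 864 = 1.598 m/d
Specific discharge q = 1.598 × 0.001222 = 0.001953 m/d
Seepage velocity v = q / n = 0.001953 / 0.36 = 0.005424 m/d
t = L / v = 61.6 / 0.005424 = 11360 d
   = 11360 / 365 = 31.1 yr

31.1 years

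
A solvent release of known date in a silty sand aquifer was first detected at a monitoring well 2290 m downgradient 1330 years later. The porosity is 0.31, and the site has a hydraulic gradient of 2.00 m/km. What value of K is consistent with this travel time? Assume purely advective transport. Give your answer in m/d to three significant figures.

0.731 m/d

t = 1330 years = 485500 d
v = L / t = 2290 / 485500 = 0.004717 m/d
K = v · n / i = 0.004717 × 0.31 / 0.0020 = 0.731 m/d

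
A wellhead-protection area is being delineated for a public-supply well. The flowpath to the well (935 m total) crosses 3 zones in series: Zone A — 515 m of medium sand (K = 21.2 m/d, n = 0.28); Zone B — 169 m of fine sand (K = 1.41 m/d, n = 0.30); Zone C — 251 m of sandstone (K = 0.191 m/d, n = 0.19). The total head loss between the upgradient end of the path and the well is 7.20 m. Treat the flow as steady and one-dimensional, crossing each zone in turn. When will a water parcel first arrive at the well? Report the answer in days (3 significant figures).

49100 days

Continuity: the same q passes through each zone, so ΔH = q·Σ(L_j/K_j) — the zones act as resistances in series.
Σ(L/K) = 515/21.2 + 169/1.41 + 251/0.191 = 24.29 + 119.9 + 1314 = 1458 d
q = ΔH / Σ(L/K) = 7.20 / 1458 = 0.004937 m/d (same in every zone)
Zone A: v = q/n = 0.004937/0.28 = 0.01763 m/d → t_A = 515/0.01763 = 29210 d
Zone B: v = q/n = 0.004937/0.30 = 0.01646 m/d → t_B = 169/0.01646 = 10270 d
Zone C: v = q/n = 0.004937/0.19 = 0.02599 m/d → t_C = 251/0.02599 = 9659 d
Total t = 29210 + 10270 + 9659 = 49130 d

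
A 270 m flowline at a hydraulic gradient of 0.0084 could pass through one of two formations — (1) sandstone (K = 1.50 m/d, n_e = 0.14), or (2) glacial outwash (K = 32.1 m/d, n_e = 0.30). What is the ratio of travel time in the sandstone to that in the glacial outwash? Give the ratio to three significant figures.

9.99

Unit 1 (sandstone): v = 1.50×0.0084/0.14 = 0.09000 m/d, t = 270/0.09000 = 3000 d
Unit 2 (glacial outwash): v = 32.1×0.0084/0.30 = 0.8988 m/d, t = 270/0.8988 = 300.4 d
t(sandstone) / t(glacial outwash) = 3000/300.4 = 9.99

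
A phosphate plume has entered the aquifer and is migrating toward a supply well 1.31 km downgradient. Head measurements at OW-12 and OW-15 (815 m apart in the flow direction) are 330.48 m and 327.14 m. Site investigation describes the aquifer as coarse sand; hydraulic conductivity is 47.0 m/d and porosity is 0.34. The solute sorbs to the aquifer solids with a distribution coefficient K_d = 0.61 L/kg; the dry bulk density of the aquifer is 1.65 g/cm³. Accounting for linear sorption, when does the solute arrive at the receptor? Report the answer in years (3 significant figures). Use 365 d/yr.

Hydraulic gradient i = (330.48 − 327.14) / 815 = 3.34 / 815 = 0.004098
Darcy flux q = K·i = 47.0 × 0.004098 = 0.1926 m/d
v_s = q/n_e = 0.1926/0.34 = 0.5665 m/d
Retardation R = 1 + ρ_b·K_d/n = 1 + 1.65×0.61/0.34 = 3.960
Contaminant velocity v_c = v/R = 0.5665/3.960 = 0.1430 m/d
L = 1.31 km = 1310 m
t = L/v_c = 1310/0.1430 = 9158 d
   = 9158/365 = 25.1 yr

25.1 years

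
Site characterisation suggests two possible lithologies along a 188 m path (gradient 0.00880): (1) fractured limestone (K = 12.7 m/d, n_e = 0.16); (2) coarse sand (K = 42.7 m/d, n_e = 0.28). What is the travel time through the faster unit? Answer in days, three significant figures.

Unit 1 (fractured limestone): v = 12.7×0.0088/0.16 = 0.6985 m/d, t = 188/0.6985 = 269.1 d
Unit 2 (coarse sand): v = 42.7×0.0088/0.28 = 1.342 m/d, t = 188/1.342 = 140.1 d
Faster unit: t = 140 d

140 days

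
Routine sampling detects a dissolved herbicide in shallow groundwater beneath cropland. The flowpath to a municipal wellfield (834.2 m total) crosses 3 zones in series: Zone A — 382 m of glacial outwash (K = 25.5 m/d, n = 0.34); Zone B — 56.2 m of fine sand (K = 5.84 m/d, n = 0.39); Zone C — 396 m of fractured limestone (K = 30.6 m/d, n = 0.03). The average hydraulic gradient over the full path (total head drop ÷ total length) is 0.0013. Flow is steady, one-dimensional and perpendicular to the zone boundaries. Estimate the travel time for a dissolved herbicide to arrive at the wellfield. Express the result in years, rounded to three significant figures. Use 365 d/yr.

For zones in series the flux q is common to all zones; the equivalent conductivity is the harmonic (thickness-weighted) mean, K_eq = L_total / Σ(L_j/K_j).
Σ(L/K) = 382/25.5 + 56.2/5.84 + 396/30.6 = 14.98 + 9.623 + 12.94 = 37.54 d
K_eq = L_total / Σ(L/K) = 834.2 / 37.54 = 22.22 m/d
q = K_eq · i = 22.22 × 0.0013 = 0.02888 m/d (same in every zone)
Zone A: v = q/n = 0.02888/0.34 = 0.08495 m/d → t_A = 382/0.08495 = 4497 d
Zone B: v = q/n = 0.02888/0.39 = 0.07406 m/d → t_B = 56.2/0.07406 = 758.8 d
Zone C: v = q/n = 0.02888/0.03 = 0.9628 m/d → t_C = 396/0.9628 = 411.3 d
Total t = 4497 + 758.8 + 411.3 = 5667 d
   = 5667 / 365 = 15.5 yr

15.5 years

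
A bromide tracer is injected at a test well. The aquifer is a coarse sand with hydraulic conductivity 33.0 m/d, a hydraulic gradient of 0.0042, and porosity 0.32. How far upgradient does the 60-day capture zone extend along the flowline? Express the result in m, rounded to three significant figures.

26.0 m

Darcy flux q = K·i = 33.0 × 0.0042 = 0.1386 m/d
Seepage velocity v = q / n = 0.1386 / 0.32 = 0.4331 m/d
L = v × T = 0.4331 × 60 = 25.99 m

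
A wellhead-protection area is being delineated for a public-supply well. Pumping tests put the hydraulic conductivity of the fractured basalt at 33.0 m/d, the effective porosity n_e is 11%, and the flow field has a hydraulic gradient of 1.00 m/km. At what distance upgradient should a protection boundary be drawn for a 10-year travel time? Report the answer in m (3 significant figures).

q = Ki = 33.0 × 0.0010 = 0.03300 m/d
Seepage velocity v = q / n = 0.03300 / 0.11 = 0.3000 m/d
T = 10 yr × 365 = 3650 d
L = v × T = 0.3000 × 3650 = 1095 m

1100 m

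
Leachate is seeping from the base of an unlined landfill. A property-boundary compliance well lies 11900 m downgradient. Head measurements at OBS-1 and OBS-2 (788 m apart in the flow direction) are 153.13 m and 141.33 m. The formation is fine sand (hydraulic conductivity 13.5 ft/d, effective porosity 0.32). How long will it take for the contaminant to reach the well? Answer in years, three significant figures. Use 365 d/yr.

Hydraulic gradient i = (153.13 − 141.33) / 788 = 11.80 / 788 = 0.01497
K = 13.5 ft/d × 0.3048 = 4.115 m/d
q = Ki = 4.115 × 0.01497 = 0.06162 m/d
v = Ki/n = 4.115·0.01497/0.32 = 0.1926 m/d
t = L / v = 11900 / 0.1926 = 61800 d
   = 61800 / 365 = 169 yr

169 years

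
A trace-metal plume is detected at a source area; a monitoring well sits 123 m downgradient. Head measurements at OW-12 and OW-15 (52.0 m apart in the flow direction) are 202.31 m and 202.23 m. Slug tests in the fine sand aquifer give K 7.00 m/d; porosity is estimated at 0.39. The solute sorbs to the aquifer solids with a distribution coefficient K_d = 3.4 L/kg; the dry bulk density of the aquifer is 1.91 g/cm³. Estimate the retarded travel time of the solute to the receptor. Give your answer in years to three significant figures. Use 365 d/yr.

215 years

Hydraulic gradient i = (202.31 − 202.23) / 52.0 = 0.08 / 52.0 = 0.001538
Specific discharge q = 7.00 × 0.001538 = 0.01077 m/d
Seepage velocity v = q / n = 0.01077 / 0.39 = 0.02761 m/d
Retardation R = 1 + ρ_b·K_d/n = 1 + 1.91×3.4/0.39 = 17.65
Contaminant velocity v_c = v/R = 0.02761/17.65 = 0.001564 m/d
t = L/v_c = 123/0.001564 = 78630 d
   = 78630/365 = 215 yr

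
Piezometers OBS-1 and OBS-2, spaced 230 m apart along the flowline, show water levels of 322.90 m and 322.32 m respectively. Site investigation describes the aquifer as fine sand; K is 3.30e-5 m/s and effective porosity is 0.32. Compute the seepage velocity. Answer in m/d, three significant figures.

Hydraulic gradient i = (322.90 − 322.32) / 230 = 0.58 / 230 = 0.002522
K = 3.30e-5 m/s × 86400 s/d = 2.851 m/d
Specific discharge q = 2.851 × 0.002522 = 0.007190 m/d
Seepage velocity v = q / n = 0.007190 / 0.32 = 0.02247 m/d

0.0225 m/d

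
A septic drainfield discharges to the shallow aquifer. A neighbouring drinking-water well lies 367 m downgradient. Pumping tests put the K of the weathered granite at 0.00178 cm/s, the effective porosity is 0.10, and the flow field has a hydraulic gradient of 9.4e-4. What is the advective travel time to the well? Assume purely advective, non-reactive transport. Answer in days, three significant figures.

25400 days

K = 0.00178 cm/s × 864 = 1.538 m/d
Specific discharge q = 1.538 × 9.4e-4 = 0.001446 m/d
v_s = q/n_e = 0.001446/0.10 = 0.01446 m/d
t = L / v = 367 / 0.01446 = 25390 d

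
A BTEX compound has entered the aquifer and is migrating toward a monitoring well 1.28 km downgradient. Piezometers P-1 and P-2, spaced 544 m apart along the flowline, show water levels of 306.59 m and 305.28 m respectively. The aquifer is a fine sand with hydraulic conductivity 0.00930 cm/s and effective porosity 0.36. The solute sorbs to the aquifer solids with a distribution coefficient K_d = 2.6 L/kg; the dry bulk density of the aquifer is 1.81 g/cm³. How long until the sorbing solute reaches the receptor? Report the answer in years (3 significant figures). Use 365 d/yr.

918 years

Hydraulic gradient i = (306.59 − 305.28) / 544 = 1.31 / 544 = 0.002408
K = 0.00930 cm/s × 864 = 8.035 m/d
Specific discharge q = 8.035 × 0.002408 = 0.01935 m/d
v_s = q/n_e = 0.01935/0.36 = 0.05375 m/d
Retardation R = 1 + ρ_b·K_d/n = 1 + 1.81×2.6/0.36 = 14.07
Contaminant velocity v_c = v/R = 0.05375/14.07 = 0.003819 m/d
L = 1.28 km = 1280 m
t = L/v_c = 1280/0.003819 = 335100 d
   = 335100/365 = 918 yr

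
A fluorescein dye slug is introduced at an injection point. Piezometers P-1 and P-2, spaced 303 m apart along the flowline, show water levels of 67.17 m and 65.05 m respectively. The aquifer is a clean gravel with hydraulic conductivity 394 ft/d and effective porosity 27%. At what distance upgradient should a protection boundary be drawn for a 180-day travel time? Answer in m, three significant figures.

Hydraulic gradient i = (67.17 − 65.05) / 303 = 2.12 / 303 = 0.006997
K = 394 ft/d × 0.3048 = 120.1 m/d
Specific discharge q = 120.1 × 0.006997 = 0.8402 m/d
Average linear velocity = 0.8402 / 0.27 = 3.112 m/d
L = v × T = 3.112 × 180 = 560.2 m

560 m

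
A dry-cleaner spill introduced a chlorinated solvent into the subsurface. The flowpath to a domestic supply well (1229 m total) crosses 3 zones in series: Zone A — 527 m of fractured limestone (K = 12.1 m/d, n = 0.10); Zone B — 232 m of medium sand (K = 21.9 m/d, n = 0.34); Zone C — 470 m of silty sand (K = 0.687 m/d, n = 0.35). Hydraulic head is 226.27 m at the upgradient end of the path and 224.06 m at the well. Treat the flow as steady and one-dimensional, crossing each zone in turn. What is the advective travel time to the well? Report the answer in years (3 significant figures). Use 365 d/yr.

271 years

Total head drop ΔH = 226.27 − 224.06 = 2.21 m
Continuity: the same q passes through each zone, so ΔH = q·Σ(L_j/K_j) — the zones act as resistances in series.
Σ(L/K) = 527/12.1 + 232/21.9 + 470/0.687 = 43.55 + 10.59 + 684.1 = 738.3 d
q = ΔH / Σ(L/K) = 2.21 / 738.3 = 0.002993 m/d (same in every zone)
Zone A: v = q/n = 0.002993/0.10 = 0.02993 m/d → t_A = 527/0.02993 = 17610 d
Zone B: v = q/n = 0.002993/0.34 = 0.008804 m/d → t_B = 232/0.008804 = 26350 d
Zone C: v = q/n = 0.002993/0.35 = 0.008553 m/d → t_C = 470/0.008553 = 54950 d
Total t = 17610 + 26350 + 54950 = 98910 d
   = 98910 / 365 = 271 yr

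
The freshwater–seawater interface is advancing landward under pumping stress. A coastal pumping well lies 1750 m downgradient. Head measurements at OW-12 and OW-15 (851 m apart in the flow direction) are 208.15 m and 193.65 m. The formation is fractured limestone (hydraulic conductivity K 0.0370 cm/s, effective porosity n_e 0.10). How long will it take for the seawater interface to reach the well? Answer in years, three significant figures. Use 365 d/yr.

Hydraulic gradient i = (208.15 − 193.65) / 851 = 14.50 / 851 = 0.01704
K = 0.0370 cm/s × 864 = 31.97 m/d
q = Ki = 31.97 × 0.01704 = 0.5447 m/d
v = Ki/n = 31.97·0.01704/0.10 = 5.447 m/d
t = L / v = 1750 / 5.447 = 321.3 d
   = 321.3 / 365 = 0.880 yr

0.880 years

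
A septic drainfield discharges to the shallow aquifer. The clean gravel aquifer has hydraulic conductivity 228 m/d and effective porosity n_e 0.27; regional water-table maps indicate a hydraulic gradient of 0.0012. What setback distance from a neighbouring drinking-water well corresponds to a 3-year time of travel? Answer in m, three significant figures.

Specific discharge q = 228 × 0.0012 = 0.2736 m/d
v = Ki/n = 228·0.0012/0.27 = 1.013 m/d
T = 3 yr × 365 = 1095 d
L = v × T = 1.013 × 1095 = 1110 m

1110 m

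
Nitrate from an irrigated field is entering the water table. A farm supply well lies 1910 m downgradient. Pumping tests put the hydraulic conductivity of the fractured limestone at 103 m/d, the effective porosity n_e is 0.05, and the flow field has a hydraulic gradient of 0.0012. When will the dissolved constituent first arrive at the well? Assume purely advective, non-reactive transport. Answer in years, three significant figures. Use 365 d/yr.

2.12 years

q = Ki = 103 × 0.0012 = 0.1236 m/d
Average linear velocity = 0.1236 / 0.05 = 2.472 m/d
t = L / v = 1910 / 2.472 = 772.7 d
   = 772.7 / 365 = 2.12 yr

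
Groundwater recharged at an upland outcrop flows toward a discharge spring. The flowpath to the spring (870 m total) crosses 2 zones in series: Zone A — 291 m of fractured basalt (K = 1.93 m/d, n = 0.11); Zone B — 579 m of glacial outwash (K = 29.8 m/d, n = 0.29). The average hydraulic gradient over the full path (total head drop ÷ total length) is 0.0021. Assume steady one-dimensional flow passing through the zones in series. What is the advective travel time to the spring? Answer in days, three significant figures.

Continuity: the same q passes through each zone, so ΔH = q·Σ(L_j/K_j) — the zones act as resistances in series.
Σ(L/K) = 291/1.93 + 579/29.8 = 150.8 + 19.43 = 170.2 d
K_eq = L_total / Σ(L/K) = 870 / 170.2 = 5.111 m/d
q = K_eq · i = 5.111 × 0.0021 = 0.01073 m/d (same in every zone)
Zone A: v = q/n = 0.01073/0.11 = 0.09758 m/d → t_A = 291/0.09758 = 2982 d
Zone B: v = q/n = 0.01073/0.29 = 0.03701 m/d → t_B = 579/0.03701 = 15640 d
Total t = 2982 + 15640 = 18620 d

18600 days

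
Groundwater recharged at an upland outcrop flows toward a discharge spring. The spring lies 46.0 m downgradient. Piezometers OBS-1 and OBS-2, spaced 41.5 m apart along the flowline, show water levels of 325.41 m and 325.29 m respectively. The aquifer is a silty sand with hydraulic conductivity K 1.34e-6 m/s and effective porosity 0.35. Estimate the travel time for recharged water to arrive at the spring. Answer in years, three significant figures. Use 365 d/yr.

132 years

Hydraulic gradient i = (325.41 − 325.29) / 41.5 = 0.12 / 41.5 = 0.002892
K = 1.34e-6 m/s × 86400 s/d = 0.1158 m/d
Specific discharge q = 0.1158 × 0.002892 = 3.348e-4 m/d
Average linear velocity = 3.348e-4 / 0.35 = 9.565e-4 m/d
t = L / v = 46.0 / 9.565e-4 = 48090 d
   = 48090 / 365 = 132 yr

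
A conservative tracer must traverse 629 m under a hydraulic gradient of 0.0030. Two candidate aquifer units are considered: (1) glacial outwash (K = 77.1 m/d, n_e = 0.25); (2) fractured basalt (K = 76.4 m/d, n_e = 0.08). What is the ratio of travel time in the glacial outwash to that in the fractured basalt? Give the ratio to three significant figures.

3.10

Unit 1 (glacial outwash): v = 77.1×0.0030/0.25 = 0.9252 m/d, t = 629/0.9252 = 679.9 d
Unit 2 (fractured basalt): v = 76.4×0.0030/0.08 = 2.865 m/d, t = 629/2.865 = 219.5 d
t(glacial outwash) / t(fractured basalt) = 679.9/219.5 = 3.10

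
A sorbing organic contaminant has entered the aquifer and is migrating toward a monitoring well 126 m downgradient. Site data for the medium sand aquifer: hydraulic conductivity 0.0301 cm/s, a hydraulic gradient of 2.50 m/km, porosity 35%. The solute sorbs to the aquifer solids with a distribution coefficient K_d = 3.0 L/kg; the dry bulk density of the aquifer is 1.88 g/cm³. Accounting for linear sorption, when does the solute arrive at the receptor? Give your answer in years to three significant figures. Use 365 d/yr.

31.8 years

K = 0.0301 cm/s × 864 = 26.01 m/d
Specific discharge q = 26.01 × 0.0025 = 0.06502 m/d
Seepage velocity v = q / n = 0.06502 / 0.35 = 0.1858 m/d
Retardation R = 1 + ρ_b·K_d/n = 1 + 1.88×3.0/0.35 = 17.11
Contaminant velocity v_c = v/R = 0.1858/17.11 = 0.01085 m/d
t = L/v_c = 126/0.01085 = 11610 d
   = 11610/365 = 31.8 yr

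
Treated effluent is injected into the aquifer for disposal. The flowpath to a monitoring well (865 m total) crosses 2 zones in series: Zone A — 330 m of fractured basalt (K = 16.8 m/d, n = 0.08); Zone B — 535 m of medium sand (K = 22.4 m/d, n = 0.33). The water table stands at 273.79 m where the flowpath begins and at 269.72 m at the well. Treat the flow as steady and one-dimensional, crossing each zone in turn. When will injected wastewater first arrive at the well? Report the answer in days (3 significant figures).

2170 days

Total head drop ΔH = 273.79 − 269.72 = 4.07 m
Continuity: the same q passes through each zone, so ΔH = q·Σ(L_j/K_j) — the zones act as resistances in series.
Σ(L/K) = 330/16.8 + 535/22.4 = 19.64 + 23.88 = 43.53 d
q = ΔH / Σ(L/K) = 4.07 / 43.53 = 0.09351 m/d (same in every zone)
Zone A: v = q/n = 0.09351/0.08 = 1.169 m/d → t_A = 330/1.169 = 282.3 d
Zone B: v = q/n = 0.09351/0.33 = 0.2834 m/d → t_B = 535/0.2834 = 1888 d
Total t = 282.3 + 1888 = 2170 d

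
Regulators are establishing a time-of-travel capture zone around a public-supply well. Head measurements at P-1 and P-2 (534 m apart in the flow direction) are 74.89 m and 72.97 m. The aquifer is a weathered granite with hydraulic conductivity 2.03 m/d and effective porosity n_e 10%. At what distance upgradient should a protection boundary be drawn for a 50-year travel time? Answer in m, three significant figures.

1330 m

Hydraulic gradient i = (74.89 − 72.97) / 534 = 1.92 / 534 = 0.003596
Specific discharge q = 2.03 × 0.003596 = 0.007299 m/d
Average linear velocity = 0.007299 / 0.10 = 0.07299 m/d
T = 50 yr × 365 = 18250 d
L = v × T = 0.07299 × 18250 = 1332 m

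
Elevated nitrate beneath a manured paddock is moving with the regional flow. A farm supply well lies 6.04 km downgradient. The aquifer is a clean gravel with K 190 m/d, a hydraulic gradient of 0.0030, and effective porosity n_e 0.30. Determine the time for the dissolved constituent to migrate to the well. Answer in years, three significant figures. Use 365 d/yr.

8.71 years

Darcy flux q = K·i = 190 × 0.0030 = 0.5700 m/d
v_s = q/n_e = 0.5700/0.30 = 1.900 m/d
L = 6.04 km = 6040 m
t = L / v = 6040 / 1.900 = 3179 d
   = 3179 / 365 = 8.71 yr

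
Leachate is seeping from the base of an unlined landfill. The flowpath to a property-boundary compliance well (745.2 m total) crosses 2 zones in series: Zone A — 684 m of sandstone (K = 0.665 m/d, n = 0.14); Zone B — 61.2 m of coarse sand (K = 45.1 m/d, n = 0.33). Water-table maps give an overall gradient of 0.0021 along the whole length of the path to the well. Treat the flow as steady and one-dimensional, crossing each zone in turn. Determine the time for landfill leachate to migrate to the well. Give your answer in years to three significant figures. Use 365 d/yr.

209 years

Steady 1-D flow in series ⇒ the Darcy flux q is identical in every zone and the zone head losses add (resistances L/K in series).
Σ(L/K) = 684/0.665 + 61.2/45.1 = 1029 + 1.357 = 1030 d
K_eq = L_total / Σ(L/K) = 745.2 / 1030 = 0.7235 m/d
q = K_eq · i = 0.7235 × 0.0021 = 0.001519 m/d (same in every zone)
Zone A: v = q/n = 0.001519/0.14 = 0.01085 m/d → t_A = 684/0.01085 = 63020 d
Zone B: v = q/n = 0.001519/0.33 = 0.004604 m/d → t_B = 61.2/0.004604 = 13290 d
Total t = 63020 + 13290 = 76310 d
   = 76310 / 365 = 209 yr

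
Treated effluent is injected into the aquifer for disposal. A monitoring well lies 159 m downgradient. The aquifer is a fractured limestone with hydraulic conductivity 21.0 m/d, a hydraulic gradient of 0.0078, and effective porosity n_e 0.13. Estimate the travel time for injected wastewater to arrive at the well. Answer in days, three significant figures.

q = Ki = 21.0 × 0.0078 = 0.1638 m/d
v_s = q/n_e = 0.1638/0.13 = 1.260 m/d
t = L / v = 159 / 1.260 = 126.2 d

126 days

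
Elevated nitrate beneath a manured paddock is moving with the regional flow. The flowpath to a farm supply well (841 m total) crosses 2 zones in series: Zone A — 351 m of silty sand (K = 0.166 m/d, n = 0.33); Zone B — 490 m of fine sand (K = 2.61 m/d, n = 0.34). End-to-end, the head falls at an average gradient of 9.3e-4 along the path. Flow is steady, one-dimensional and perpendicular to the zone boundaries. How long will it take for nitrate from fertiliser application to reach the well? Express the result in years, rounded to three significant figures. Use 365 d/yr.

For zones in series the flux q is common to all zones; the equivalent conductivity is the harmonic (thickness-weighted) mean, K_eq = L_total / Σ(L_j/K_j).
Σ(L/K) = 351/0.166 + 490/2.61 = 2114 + 187.7 = 2302 d
K_eq = L_total / Σ(L/K) = 841 / 2302 = 0.3653 m/d
q = K_eq · i = 0.3653 × 9.3e-4 = 3.397e-4 m/d (same in every zone)
Zone A: v = q/n = 3.397e-4/0.33 = 0.001029 m/d → t_A = 351/0.001029 = 340900 d
Zone B: v = q/n = 3.397e-4/0.34 = 9.992e-4 m/d → t_B = 490/9.992e-4 = 490400 d
Total t = 340900 + 490400 = 831300 d
   = 831300 / 365 = 2280 yr

2280 years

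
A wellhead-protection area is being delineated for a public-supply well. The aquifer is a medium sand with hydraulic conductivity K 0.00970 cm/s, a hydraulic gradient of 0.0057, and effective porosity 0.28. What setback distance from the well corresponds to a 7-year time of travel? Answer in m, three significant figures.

K = 0.00970 cm/s × 864 = 8.381 m/d
q = Ki = 8.381 × 0.0057 = 0.04777 m/d
Seepage velocity v = q / n = 0.04777 / 0.28 = 0.1706 m/d
T = 7 yr × 365 = 2555 d
L = v × T = 0.1706 × 2555 = 435.9 m

436 m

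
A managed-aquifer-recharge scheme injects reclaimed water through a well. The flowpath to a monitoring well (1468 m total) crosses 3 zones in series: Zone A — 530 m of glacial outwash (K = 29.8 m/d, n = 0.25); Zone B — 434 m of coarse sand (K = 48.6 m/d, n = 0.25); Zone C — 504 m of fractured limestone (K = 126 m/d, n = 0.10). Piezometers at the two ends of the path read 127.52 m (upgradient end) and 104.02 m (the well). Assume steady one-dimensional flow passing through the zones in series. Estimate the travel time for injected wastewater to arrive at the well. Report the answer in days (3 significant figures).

Total head drop ΔH = 127.52 − 104.02 = 23.50 m
Steady 1-D flow in series ⇒ the Darcy flux q is identical in every zone and the zone head losses add (resistances L/K in series).
Σ(L/K) = 530/29.8 + 434/48.6 + 504/126 = 17.79 + 8.930 + 4.000 = 30.72 d
q = ΔH / Σ(L/K) = 23.50 / 30.72 = 0.7651 m/d (same in every zone)
Zone A: v = q/n = 0.7651/0.25 = 3.060 m/d → t_A = 530/3.060 = 173.2 d
Zone B: v = q/n = 0.7651/0.25 = 3.060 m/d → t_B = 434/3.060 = 141.8 d
Zone C: v = q/n = 0.7651/0.10 = 7.651 m/d → t_C = 504/7.651 = 65.87 d
Total t = 173.2 + 141.8 + 65.87 = 380.9 d

381 days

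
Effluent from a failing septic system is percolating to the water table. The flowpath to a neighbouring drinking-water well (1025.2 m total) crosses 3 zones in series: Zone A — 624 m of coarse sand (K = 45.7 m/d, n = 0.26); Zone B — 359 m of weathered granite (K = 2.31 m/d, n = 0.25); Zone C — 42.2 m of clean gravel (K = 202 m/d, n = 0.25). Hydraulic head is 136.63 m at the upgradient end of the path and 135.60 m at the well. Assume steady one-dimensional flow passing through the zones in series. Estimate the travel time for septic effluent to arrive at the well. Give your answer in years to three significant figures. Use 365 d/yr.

Total head drop ΔH = 136.63 − 135.60 = 1.03 m
Continuity: the same q passes through each zone, so ΔH = q·Σ(L_j/K_j) — the zones act as resistances in series.
Σ(L/K) = 624/45.7 + 359/2.31 + 42.2/202 = 13.65 + 155.4 + 0.2089 = 169.3 d
q = ΔH / Σ(L/K) = 1.03 / 169.3 = 0.006085 m/d (same in every zone)
Zone A: v = q/n = 0.006085/0.26 = 0.02340 m/d → t_A = 624/0.02340 = 26660 d
Zone B: v = q/n = 0.006085/0.25 = 0.02434 m/d → t_B = 359/0.02434 = 14750 d
Zone C: v = q/n = 0.006085/0.25 = 0.02434 m/d → t_C = 42.2/0.02434 = 1734 d
Total t = 26660 + 14750 + 1734 = 43150 d
   = 43150 / 365 = 118 yr

118 years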